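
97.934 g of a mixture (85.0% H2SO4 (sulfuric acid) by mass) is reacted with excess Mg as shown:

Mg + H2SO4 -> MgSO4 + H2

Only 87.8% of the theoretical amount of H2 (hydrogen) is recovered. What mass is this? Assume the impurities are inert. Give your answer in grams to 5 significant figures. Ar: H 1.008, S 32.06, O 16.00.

1.5024 g

Pure H2SO4 available = 97.934 g × 0.850 = 83.2439 g.
M(H2SO4) = 2(1.008) + 32.06 + 4(16.00) = 98.076 g/mol.
M(H2) = 2(1.008) = 2.016 g/mol.
n(H2SO4) = 83.2439 g / 98.076 g/mol = 0.848769 mol.
From the equation the H2SO4:H2 mole ratio is 1:1, so n(H2) = 0.848769 × 1/1 = 0.848769 mol.
Mass of H2 = 0.848769 mol × 2.016 g/mol = 1.71112 g.
Actual mass collected = 1.71112 g × 0.878 = 1.50236 g.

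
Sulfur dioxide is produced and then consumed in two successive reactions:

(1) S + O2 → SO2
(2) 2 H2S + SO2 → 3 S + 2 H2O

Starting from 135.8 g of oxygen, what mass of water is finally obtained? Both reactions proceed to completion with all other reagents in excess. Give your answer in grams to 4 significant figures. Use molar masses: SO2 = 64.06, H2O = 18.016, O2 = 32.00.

152.9 g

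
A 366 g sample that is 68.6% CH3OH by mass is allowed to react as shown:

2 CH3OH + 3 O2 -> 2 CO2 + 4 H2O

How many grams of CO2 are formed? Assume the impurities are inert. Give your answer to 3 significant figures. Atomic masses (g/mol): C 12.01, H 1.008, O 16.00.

345 g

Mass of pure CH3OH = 366 g × 0.686 = 251.1 g.
M(CH3OH) = 12.01 + 4(1.008) + 16.00 = 32.042 g/mol.
M(CO2) = 12.01 + 2(16.00) = 44.01 g/mol.
n(CH3OH) = 251.1 g / 32.042 g/mol = 7.836 mol.
From the equation the CH3OH:CO2 mole ratio is 2:2, so n(CO2) = 7.836 × 2/2 = 7.836 mol.
Mass of CO2 = 7.836 mol × 44.01 g/mol = 344.9 g.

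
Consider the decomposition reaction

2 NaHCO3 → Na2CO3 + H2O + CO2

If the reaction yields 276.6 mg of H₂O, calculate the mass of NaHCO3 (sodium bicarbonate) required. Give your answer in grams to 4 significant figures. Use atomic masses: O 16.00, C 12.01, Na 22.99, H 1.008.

2.580 g

M(H2O) = 2(1.008) + 16.00 = 18.016 g/mol.
M(NaHCO3) = 22.99 + 1.008 + 12.01 + 3(16.00) = 84.008 g/mol.
Convert: 276.6 mg = 0.27660 g.
n(H2O) = 0.27660 g / 18.016 g/mol = 0.015353 mol.
From the equation the H2O:NaHCO3 mole ratio is 1:2, so n(NaHCO3) = 0.015353 × 2/1 = 0.030706 mol.
Mass of NaHCO3 = 0.030706 mol × 84.008 g/mol = 2.5796 g.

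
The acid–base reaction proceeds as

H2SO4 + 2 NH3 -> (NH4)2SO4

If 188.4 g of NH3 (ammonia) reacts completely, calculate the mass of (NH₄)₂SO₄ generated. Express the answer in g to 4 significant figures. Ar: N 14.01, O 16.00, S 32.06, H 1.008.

730.8 g

M(NH3) = 14.01 + 3(1.008) = 17.034 g/mol.
M((NH4)2SO4) = 2(14.01) + 8(1.008) + 32.06 + 4(16.00) = 132.144 g/mol.
n(NH3) = 188.40 g / 17.034 g/mol = 11.060 mol.
From the equation the NH3:(NH4)2SO4 mole ratio is 2:1, so n((NH4)2SO4) = 11.060 × 1/2 = 5.5301 mol.
Mass of (NH4)2SO4 = 5.5301 mol × 132.144 g/mol = 730.77 g.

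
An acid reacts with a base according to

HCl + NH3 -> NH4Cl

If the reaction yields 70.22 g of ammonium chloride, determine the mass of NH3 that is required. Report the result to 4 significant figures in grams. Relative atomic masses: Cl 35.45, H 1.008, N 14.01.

22.36 g

M(NH4Cl) = 14.01 + 4(1.008) + 35.45 = 53.492 g/mol.
M(NH3) = 14.01 + 3(1.008) = 17.034 g/mol.
n(NH4Cl) = 70.220 g / 53.492 g/mol = 1.3127 mol.
From the equation the NH4Cl:NH3 mole ratio is 1:1, so n(NH3) = 1.3127 × 1/1 = 1.3127 mol.
Mass of NH3 = 1.3127 mol × 17.034 g/mol = 22.361 g.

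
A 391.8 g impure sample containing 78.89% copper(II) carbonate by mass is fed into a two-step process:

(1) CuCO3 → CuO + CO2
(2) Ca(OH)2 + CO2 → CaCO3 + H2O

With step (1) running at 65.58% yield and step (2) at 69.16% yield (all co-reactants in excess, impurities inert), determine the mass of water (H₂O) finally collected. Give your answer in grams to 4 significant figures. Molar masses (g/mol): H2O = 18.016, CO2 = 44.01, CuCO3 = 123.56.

20.44 g

Pure CuCO3 = 391.8 × 0.7889 = 309.09 g.
n(CuCO3) = 309.09 / 123.56 = 2.5015 mol.
Step 1 (CuCO3:CO2 = 1:1): theoretical n(CO2) = 2.5015 mol; at 65.58% yield, n(CO2) = 1.6405 mol.
Step 2 (CO2:H2O = 1:1): theoretical n(H2O) = 1.6405 mol, so theoretical mass = 1.6405 × 18.016 = 29.555 g.
At 69.16% yield, actual mass of H2O = 29.555 × 0.6916 = 20.441 g.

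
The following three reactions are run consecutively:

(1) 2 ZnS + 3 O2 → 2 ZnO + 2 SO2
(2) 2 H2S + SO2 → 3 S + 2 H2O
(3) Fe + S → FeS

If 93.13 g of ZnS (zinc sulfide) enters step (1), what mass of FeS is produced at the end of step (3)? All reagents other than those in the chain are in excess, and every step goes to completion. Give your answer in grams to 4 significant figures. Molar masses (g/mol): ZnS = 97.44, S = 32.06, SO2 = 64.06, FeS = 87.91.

n(ZnS) = 93.13 / 97.44 = 0.95577 mol.
Reaction (1): ZnS→SO2 ratio 2:2 ⇒ n(SO2) = 0.95577 mol.
Reaction (2): SO2→S ratio 1:3 ⇒ n(S) = 2.8673 mol.
Reaction (3): S→FeS ratio 1:1 ⇒ n(FeS) = 2.8673 mol.
Mass of FeS = 2.8673 × 87.91 = 252.06 g.

252.1 g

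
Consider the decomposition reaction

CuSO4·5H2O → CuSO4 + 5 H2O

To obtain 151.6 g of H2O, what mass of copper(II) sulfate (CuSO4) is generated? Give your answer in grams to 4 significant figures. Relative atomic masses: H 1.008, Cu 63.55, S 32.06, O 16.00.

268.6 g

M(H2O) = 2(1.008) + 16.00 = 18.016 g/mol.
M(CuSO4) = 63.55 + 32.06 + 4(16.00) = 159.61 g/mol.
n(H2O) = 151.60 g / 18.016 g/mol = 8.4147 mol.
From the equation the H2O:CuSO4 mole ratio is 5:1, so n(CuSO4) = 8.4147 × 1/5 = 1.6829 mol.
Mass of CuSO4 = 1.6829 mol × 159.61 g/mol = 268.62 g.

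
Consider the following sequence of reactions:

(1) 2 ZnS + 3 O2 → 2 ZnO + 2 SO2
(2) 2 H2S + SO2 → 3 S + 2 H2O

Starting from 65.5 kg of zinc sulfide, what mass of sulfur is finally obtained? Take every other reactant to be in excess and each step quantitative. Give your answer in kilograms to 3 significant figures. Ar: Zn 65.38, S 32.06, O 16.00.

M(ZnS) = 65.38 + 32.06 = 97.44 g/mol.
M(S) = 32.06 g/mol.
65.5 kg = 65500 g.
n(ZnS) = 65500 / 97.44 = 672.2 mol.
Step 1 gives a 2:2 ratio of ZnS to SO2, so n(SO2) = 672.2 mol.
In step 2 the SO2:S ratio is 1:3, so n(S) = 2017 mol.
Mass of S = 2017 × 32.06 = 64650 g = 64.7 kg.

64.7 kg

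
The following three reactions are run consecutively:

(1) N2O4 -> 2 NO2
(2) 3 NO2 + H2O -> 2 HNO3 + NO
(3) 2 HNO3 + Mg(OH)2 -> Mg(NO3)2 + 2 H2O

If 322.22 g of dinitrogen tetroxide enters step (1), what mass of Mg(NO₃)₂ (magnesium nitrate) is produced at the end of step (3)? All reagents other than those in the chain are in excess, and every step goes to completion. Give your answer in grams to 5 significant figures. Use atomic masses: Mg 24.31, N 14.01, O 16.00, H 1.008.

346.26 g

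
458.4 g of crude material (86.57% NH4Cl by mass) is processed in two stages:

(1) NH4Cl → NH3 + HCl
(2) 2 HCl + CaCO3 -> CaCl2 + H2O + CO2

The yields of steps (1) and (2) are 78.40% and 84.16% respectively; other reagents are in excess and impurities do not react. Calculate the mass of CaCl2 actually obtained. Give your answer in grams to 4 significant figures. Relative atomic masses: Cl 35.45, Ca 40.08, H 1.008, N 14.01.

271.6 g

Pure NH4Cl = 458.4 × 0.8657 = 396.84 g.
M(NH4Cl) = 14.01 + 4(1.008) + 35.45 = 53.492 g/mol.
M(CaCl2) = 40.08 + 2(35.45) = 110.98 g/mol.
n(NH4Cl) = 396.84 / 53.492 = 7.4186 mol.
Step 1 (NH4Cl:HCl = 1:1): theoretical n(HCl) = 7.4186 mol; at 78.40% yield, n(HCl) = 5.8162 mol.
Step 2 (HCl:CaCl2 = 2:1): theoretical n(CaCl2) = 2.9081 mol, so theoretical mass = 2.9081 × 110.98 = 322.74 g.
At 84.16% yield, actual mass of CaCl2 = 322.74 × 0.8416 = 271.62 g.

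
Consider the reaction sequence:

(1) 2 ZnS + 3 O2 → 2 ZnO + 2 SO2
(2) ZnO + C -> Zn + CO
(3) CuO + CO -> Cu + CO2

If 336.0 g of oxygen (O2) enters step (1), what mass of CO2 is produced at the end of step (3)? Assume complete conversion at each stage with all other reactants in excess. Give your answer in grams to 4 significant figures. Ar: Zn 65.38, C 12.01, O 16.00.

308.1 g

M(O2) = 2(16.00) = 32.00 g/mol.
M(CO2) = 12.01 + 2(16.00) = 44.01 g/mol.
n(O2) = 336.0 / 32.00 = 10.500 mol.
Reaction (1): O2→ZnO ratio 3:2 ⇒ n(ZnO) = 7.0000 mol.
Reaction (2): ZnO→CO ratio 1:1 ⇒ n(CO) = 7.0000 mol.
Reaction (3): CO→CO2 ratio 1:1 ⇒ n(CO2) = 7.0000 mol.
Mass of CO2 = 7.0000 × 44.01 = 308.07 g.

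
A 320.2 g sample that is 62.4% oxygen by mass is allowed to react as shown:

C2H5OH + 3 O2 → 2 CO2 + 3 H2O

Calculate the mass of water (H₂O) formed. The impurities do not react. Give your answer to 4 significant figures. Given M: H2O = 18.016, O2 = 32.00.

112.5 g

Mass of pure O2 = 320.2 g × 0.624 = 199.80 g.
n(O2) = 199.80 g / 32.00 g/mol = 6.2439 mol.
From the equation the O2:H2O mole ratio is 3:3, so n(H2O) = 6.2439 × 3/3 = 6.2439 mol.
Mass of H2O = 6.2439 mol × 18.016 g/mol = 112.49 g.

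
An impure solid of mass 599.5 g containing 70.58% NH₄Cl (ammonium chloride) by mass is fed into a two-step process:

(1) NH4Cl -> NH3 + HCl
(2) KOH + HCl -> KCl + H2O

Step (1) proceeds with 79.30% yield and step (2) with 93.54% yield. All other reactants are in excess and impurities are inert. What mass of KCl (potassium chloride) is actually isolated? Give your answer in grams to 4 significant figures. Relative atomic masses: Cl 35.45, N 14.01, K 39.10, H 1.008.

437.4 g

Pure NH4Cl = 599.5 × 0.7058 = 423.13 g.
M(NH4Cl) = 14.01 + 4(1.008) + 35.45 = 53.492 g/mol.
M(KCl) = 39.10 + 35.45 = 74.55 g/mol.
n(NH4Cl) = 423.13 / 53.492 = 7.9101 mol.
Step 1 (NH4Cl:HCl = 1:1): theoretical n(HCl) = 7.9101 mol; at 79.30% yield, n(HCl) = 6.2727 mol.
Step 2 (HCl:KCl = 1:1): theoretical n(KCl) = 6.2727 mol, so theoretical mass = 6.2727 × 74.55 = 467.63 g.
At 93.54% yield, actual mass of KCl = 467.63 × 0.9354 = 437.42 g.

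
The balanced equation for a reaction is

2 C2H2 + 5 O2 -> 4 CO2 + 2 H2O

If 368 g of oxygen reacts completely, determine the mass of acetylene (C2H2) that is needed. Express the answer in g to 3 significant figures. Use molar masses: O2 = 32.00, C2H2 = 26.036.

n(O2) = 368.0 g / 32.00 g/mol = 11.50 mol.
From the equation the O2:C2H2 mole ratio is 5:2, so n(C2H2) = 11.50 × 2/5 = 4.600 mol.
Mass of C2H2 = 4.600 mol × 26.036 g/mol = 119.8 g.

120 g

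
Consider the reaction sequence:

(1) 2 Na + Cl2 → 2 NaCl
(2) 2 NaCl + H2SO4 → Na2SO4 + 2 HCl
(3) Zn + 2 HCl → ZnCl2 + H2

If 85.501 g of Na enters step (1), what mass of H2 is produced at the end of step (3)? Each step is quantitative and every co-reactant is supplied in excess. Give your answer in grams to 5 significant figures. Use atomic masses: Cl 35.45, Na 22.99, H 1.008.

3.7488 g

M(Na) = 22.99 g/mol.
M(H2) = 2(1.008) = 2.016 g/mol.
n(Na) = 85.501 / 22.99 = 3.71905 mol.
Reaction (1): Na→NaCl ratio 2:2 ⇒ n(NaCl) = 3.71905 mol.
Reaction (2): NaCl→HCl ratio 2:2 ⇒ n(HCl) = 3.71905 mol.
Reaction (3): HCl→H2 ratio 2:1 ⇒ n(H2) = 1.85953 mol.
Mass of H2 = 1.85953 × 2.016 = 3.74880 g.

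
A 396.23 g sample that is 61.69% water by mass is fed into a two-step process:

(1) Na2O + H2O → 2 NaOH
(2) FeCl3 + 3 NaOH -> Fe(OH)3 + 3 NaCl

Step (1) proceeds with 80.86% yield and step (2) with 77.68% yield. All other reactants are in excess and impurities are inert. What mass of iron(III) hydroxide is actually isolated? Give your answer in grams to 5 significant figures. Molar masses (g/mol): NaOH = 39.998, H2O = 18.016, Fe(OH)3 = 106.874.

Pure H2O = 396.23 × 0.6169 = 244.434 g.
n(H2O) = 244.434 / 18.016 = 13.5676 mol.
Step 1 (H2O:NaOH = 1:2): theoretical n(NaOH) = 27.1352 mol; at 80.86% yield, n(NaOH) = 21.9416 mol.
Step 2 (NaOH:Fe(OH)3 = 3:1): theoretical n(Fe(OH)3) = 7.31385 mol, so theoretical mass = 7.31385 × 106.874 = 781.661 g.
At 77.68% yield, actual mass of Fe(OH)3 = 781.661 × 0.7768 = 607.194 g.

607.19 g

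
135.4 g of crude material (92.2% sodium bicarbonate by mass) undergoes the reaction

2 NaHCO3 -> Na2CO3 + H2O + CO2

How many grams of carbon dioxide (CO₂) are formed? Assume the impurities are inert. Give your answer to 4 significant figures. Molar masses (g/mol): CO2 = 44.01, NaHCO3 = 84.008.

32.70 g

Mass of pure NaHCO3 = 135.4 g × 0.922 = 124.84 g.
n(NaHCO3) = 124.84 g / 84.008 g/mol = 1.4860 mol.
From the equation the NaHCO3:CO2 mole ratio is 2:1, so n(CO2) = 1.4860 × 1/2 = 0.74302 mol.
Mass of CO2 = 0.74302 mol × 44.01 g/mol = 32.700 g.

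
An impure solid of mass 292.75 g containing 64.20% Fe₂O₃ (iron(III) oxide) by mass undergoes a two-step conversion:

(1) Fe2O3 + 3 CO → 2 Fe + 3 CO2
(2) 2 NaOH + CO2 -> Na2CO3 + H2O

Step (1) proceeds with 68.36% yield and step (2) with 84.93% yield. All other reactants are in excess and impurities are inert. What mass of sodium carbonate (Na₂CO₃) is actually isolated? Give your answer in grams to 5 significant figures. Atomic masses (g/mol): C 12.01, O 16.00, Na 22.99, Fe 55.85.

Pure Fe2O3 = 292.75 × 0.6420 = 187.945 g.
M(Fe2O3) = 2(55.85) + 3(16.00) = 159.70 g/mol.
M(Na2CO3) = 2(22.99) + 12.01 + 3(16.00) = 105.99 g/mol.
n(Fe2O3) = 187.945 / 159.70 = 1.17687 mol.
Step 1 (Fe2O3:CO2 = 1:3): theoretical n(CO2) = 3.53060 mol; at 68.36% yield, n(CO2) = 2.41352 mol.
Step 2 (CO2:Na2CO3 = 1:1): theoretical n(Na2CO3) = 2.41352 mol, so theoretical mass = 2.41352 × 105.99 = 255.809 g.
At 84.93% yield, actual mass of Na2CO3 = 255.809 × 0.8493 = 217.258 g.

217.26 g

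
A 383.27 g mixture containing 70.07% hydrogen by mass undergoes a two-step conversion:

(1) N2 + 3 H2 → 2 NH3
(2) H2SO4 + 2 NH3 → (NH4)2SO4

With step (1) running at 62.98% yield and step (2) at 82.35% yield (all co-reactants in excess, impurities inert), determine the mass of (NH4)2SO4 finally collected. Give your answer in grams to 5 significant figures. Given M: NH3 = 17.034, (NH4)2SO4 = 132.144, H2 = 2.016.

Pure H2 = 383.27 × 0.7007 = 268.557 g.
n(H2) = 268.557 / 2.016 = 133.213 mol.
Step 1 (H2:NH3 = 3:2): theoretical n(NH3) = 88.8086 mol; at 62.98% yield, n(NH3) = 55.9317 mol.
Step 2 (NH3:(NH4)2SO4 = 2:1): theoretical n((NH4)2SO4) = 27.9658 mol, so theoretical mass = 27.9658 × 132.144 = 3695.52 g.
At 82.35% yield, actual mass of (NH4)2SO4 = 3695.52 × 0.8235 = 3043.26 g.

3043.3 g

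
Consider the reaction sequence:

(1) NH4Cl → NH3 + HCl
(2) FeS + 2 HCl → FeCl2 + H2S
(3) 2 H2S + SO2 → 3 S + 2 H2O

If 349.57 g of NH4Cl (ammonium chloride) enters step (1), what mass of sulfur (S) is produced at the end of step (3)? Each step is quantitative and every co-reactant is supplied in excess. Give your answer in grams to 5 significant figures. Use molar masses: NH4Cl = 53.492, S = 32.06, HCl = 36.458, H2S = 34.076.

157.13 g

n(NH4Cl) = 349.57 / 53.492 = 6.53500 mol.
Reaction (1): NH4Cl→HCl ratio 1:1 ⇒ n(HCl) = 6.53500 mol.
Reaction (2): HCl→H2S ratio 2:1 ⇒ n(H2S) = 3.26750 mol.
Reaction (3): H2S→S ratio 2:3 ⇒ n(S) = 4.90125 mol.
Mass of S = 4.90125 × 32.06 = 157.134 g.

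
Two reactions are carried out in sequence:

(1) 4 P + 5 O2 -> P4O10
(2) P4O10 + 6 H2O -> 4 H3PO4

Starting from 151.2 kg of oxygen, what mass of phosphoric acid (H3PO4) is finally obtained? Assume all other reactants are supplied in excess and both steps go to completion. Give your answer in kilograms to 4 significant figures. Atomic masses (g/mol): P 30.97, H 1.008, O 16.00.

M(O2) = 2(16.00) = 32.00 g/mol.
M(H3PO4) = 3(1.008) + 30.97 + 4(16.00) = 97.994 g/mol.
151.2 kg = 151200 g.
n(O2) = 151200 / 32.00 = 4725.0 mol.
Step 1 gives a 5:1 ratio of O2 to P4O10, so n(P4O10) = 945.00 mol.
In step 2 the P4O10:H3PO4 ratio is 1:4, so n(H3PO4) = 3780.0 mol.
Mass of H3PO4 = 3780.0 × 97.994 = 370420 g = 370.4 kg.

370.4 kg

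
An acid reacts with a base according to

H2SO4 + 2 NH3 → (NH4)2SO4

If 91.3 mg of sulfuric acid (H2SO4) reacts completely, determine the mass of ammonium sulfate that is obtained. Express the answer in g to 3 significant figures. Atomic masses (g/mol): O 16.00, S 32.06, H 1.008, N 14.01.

0.123 g

M(H2SO4) = 2(1.008) + 32.06 + 4(16.00) = 98.076 g/mol.
M((NH4)2SO4) = 2(14.01) + 8(1.008) + 32.06 + 4(16.00) = 132.144 g/mol.
Convert: 91.3 mg = 0.09130 g.
n(H2SO4) = 0.09130 g / 98.076 g/mol = 0.0009309 mol.
From the equation the H2SO4:(NH4)2SO4 mole ratio is 1:1, so n((NH4)2SO4) = 0.0009309 × 1/1 = 0.0009309 mol.
Mass of (NH4)2SO4 = 0.0009309 mol × 132.144 g/mol = 0.1230 g.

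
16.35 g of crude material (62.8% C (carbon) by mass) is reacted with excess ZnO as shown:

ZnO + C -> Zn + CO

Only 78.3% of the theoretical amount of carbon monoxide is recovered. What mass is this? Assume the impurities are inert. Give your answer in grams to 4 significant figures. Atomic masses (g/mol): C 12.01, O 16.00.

18.75 g

Pure C available = 16.35 g × 0.628 = 10.268 g.
M(C) = 12.01 g/mol.
M(CO) = 12.01 + 16.00 = 28.01 g/mol.
n(C) = 10.268 g / 12.01 g/mol = 0.85494 mol.
From the equation the C:CO mole ratio is 1:1, so n(CO) = 0.85494 × 1/1 = 0.85494 mol.
Mass of CO = 0.85494 mol × 28.01 g/mol = 23.947 g.
Actual mass collected = 23.947 g × 0.783 = 18.750 g.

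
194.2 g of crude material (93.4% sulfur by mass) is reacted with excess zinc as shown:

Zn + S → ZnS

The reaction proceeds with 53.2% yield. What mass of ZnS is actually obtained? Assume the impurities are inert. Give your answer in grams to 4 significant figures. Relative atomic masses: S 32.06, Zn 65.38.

293.3 g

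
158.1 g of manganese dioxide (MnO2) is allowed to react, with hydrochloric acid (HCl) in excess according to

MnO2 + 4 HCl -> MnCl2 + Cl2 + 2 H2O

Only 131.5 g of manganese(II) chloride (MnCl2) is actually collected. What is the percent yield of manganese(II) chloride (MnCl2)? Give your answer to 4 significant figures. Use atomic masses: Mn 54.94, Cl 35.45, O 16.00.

M(MnO2) = 54.94 + 2(16.00) = 86.94 g/mol.
M(MnCl2) = 54.94 + 2(35.45) = 125.84 g/mol.
n(MnO2) = 158.10 g / 86.94 g/mol = 1.8185 mol.
From the equation the MnO2:MnCl2 mole ratio is 1:1, so n(MnCl2) = 1.8185 × 1/1 = 1.8185 mol.
Mass of MnCl2 = 1.8185 mol × 125.84 g/mol = 228.84 g.
This is the theoretical yield. Percent yield = 131.5 g / 228.84 g × 100% = 57.464%.

57.46 %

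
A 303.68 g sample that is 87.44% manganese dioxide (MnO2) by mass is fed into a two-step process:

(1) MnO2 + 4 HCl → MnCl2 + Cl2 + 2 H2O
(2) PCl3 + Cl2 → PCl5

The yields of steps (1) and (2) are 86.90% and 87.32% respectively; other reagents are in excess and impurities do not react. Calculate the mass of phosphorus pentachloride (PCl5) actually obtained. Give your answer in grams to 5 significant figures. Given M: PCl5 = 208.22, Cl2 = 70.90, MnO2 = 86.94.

Pure MnO2 = 303.68 × 0.8744 = 265.538 g.
n(MnO2) = 265.538 / 86.94 = 3.05426 mol.
Step 1 (MnO2:Cl2 = 1:1): theoretical n(Cl2) = 3.05426 mol; at 86.90% yield, n(Cl2) = 2.65416 mol.
Step 2 (Cl2:PCl5 = 1:1): theoretical n(PCl5) = 2.65416 mol, so theoretical mass = 2.65416 × 208.22 = 552.648 g.
At 87.32% yield, actual mass of PCl5 = 552.648 × 0.8732 = 482.573 g.

482.57 g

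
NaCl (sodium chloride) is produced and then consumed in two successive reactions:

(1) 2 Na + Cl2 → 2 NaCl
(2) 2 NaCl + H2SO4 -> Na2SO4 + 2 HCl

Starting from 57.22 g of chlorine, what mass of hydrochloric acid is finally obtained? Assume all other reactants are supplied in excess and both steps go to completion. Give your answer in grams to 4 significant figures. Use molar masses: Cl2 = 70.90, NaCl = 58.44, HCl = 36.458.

58.85 g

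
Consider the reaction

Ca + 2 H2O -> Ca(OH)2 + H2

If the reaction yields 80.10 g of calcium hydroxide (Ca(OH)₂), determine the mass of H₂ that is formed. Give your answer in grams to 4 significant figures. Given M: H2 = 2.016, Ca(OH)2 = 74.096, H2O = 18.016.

n(Ca(OH)2) = 80.100 g / 74.096 g/mol = 1.0810 mol.
From the equation the Ca(OH)2:H2 mole ratio is 1:1, so n(H2) = 1.0810 × 1/1 = 1.0810 mol.
Mass of H2 = 1.0810 mol × 2.016 g/mol = 2.1794 g.

2.179 g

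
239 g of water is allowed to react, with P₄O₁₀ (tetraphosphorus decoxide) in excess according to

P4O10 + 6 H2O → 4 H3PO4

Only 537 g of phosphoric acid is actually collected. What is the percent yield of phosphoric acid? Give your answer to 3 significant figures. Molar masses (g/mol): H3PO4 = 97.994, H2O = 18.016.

62.0 %

n(H2O) = 239.0 g / 18.016 g/mol = 13.27 mol.
From the equation the H2O:H3PO4 mole ratio is 6:4, so n(H3PO4) = 13.27 × 4/6 = 8.844 mol.
Mass of H3PO4 = 8.844 mol × 97.994 g/mol = 866.7 g.
This is the theoretical yield. Percent yield = 537 g / 866.7 g × 100% = 61.96%.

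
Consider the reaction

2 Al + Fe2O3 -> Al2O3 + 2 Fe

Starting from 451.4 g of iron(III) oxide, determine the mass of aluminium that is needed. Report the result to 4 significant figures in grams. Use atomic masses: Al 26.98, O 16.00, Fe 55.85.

152.5 g

M(Fe2O3) = 2(55.85) + 3(16.00) = 159.70 g/mol.
M(Al) = 26.98 g/mol.
n(Fe2O3) = 451.40 g / 159.70 g/mol = 2.8265 mol.
From the equation the Fe2O3:Al mole ratio is 1:2, so n(Al) = 2.8265 × 2/1 = 5.6531 mol.
Mass of Al = 5.6531 mol × 26.98 g/mol = 152.52 g.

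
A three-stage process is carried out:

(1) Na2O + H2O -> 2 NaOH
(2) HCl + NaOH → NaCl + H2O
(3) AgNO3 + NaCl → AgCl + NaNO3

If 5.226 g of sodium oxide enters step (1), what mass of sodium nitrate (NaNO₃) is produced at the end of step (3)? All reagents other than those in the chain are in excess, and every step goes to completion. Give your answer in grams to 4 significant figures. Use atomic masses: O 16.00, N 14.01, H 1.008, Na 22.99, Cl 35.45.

14.33 g

M(Na2O) = 2(22.99) + 16.00 = 61.98 g/mol.
M(NaNO3) = 22.99 + 14.01 + 3(16.00) = 85.00 g/mol.
n(Na2O) = 5.226 / 61.98 = 0.084318 mol.
Reaction (1): Na2O→NaOH ratio 1:2 ⇒ n(NaOH) = 0.16864 mol.
Reaction (2): NaOH→NaCl ratio 1:1 ⇒ n(NaCl) = 0.16864 mol.
Reaction (3): NaCl→NaNO3 ratio 1:1 ⇒ n(NaNO3) = 0.16864 mol.
Mass of NaNO3 = 0.16864 × 85.00 = 14.334 g.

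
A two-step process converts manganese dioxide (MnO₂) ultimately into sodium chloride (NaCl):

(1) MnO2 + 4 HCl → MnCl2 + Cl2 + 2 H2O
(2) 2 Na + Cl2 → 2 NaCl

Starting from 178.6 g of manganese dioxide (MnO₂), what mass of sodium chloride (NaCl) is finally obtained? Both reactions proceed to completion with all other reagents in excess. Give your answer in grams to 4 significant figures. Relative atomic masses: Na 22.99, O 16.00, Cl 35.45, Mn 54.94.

240.1 g

M(MnO2) = 54.94 + 2(16.00) = 86.94 g/mol.
M(NaCl) = 22.99 + 35.45 = 58.44 g/mol.
n(MnO2) = 178.60 / 86.94 = 2.0543 mol.
Step 1 gives a 1:1 ratio of MnO2 to Cl2, so n(Cl2) = 2.0543 mol.
In step 2 the Cl2:NaCl ratio is 1:2, so n(NaCl) = 4.1086 mol.
Mass of NaCl = 4.1086 × 58.44 = 240.11 g.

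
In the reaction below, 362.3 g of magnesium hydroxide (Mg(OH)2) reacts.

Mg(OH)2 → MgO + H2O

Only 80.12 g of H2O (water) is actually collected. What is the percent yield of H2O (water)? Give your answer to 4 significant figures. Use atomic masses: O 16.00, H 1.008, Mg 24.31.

71.59 %

M(Mg(OH)2) = 24.31 + 2(16.00) + 2(1.008) = 58.326 g/mol.
M(H2O) = 2(1.008) + 16.00 = 18.016 g/mol.
n(Mg(OH)2) = 362.30 g / 58.326 g/mol = 6.2116 mol.
From the equation the Mg(OH)2:H2O mole ratio is 1:1, so n(H2O) = 6.2116 × 1/1 = 6.2116 mol.
Mass of H2O = 6.2116 mol × 18.016 g/mol = 111.91 g.
This is the theoretical yield. Percent yield = 80.12 g / 111.91 g × 100% = 71.594%.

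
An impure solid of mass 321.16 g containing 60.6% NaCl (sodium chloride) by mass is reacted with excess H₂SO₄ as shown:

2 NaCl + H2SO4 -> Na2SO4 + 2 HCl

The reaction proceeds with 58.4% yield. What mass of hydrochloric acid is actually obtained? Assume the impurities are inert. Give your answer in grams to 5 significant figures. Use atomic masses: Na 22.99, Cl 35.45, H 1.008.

Pure NaCl available = 321.16 g × 0.606 = 194.623 g.
M(NaCl) = 22.99 + 35.45 = 58.44 g/mol.
M(HCl) = 1.008 + 35.45 = 36.458 g/mol.
n(NaCl) = 194.623 g / 58.44 g/mol = 3.33030 mol.
From the equation the NaCl:HCl mole ratio is 2:2, so n(HCl) = 3.33030 × 2/2 = 3.33030 mol.
Mass of HCl = 3.33030 mol × 36.458 g/mol = 121.416 g.
Actual mass collected = 121.416 g × 0.584 = 70.9071 g.

70.907 g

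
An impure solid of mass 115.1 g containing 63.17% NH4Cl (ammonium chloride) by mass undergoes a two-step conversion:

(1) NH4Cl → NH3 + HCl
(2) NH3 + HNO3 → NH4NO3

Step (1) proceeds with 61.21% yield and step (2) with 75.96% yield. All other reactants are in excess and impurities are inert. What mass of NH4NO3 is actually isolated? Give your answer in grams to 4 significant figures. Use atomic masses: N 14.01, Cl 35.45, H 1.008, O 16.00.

50.59 g

Pure NH4Cl = 115.1 × 0.6317 = 72.709 g.
M(NH4Cl) = 14.01 + 4(1.008) + 35.45 = 53.492 g/mol.
M(NH4NO3) = 2(14.01) + 4(1.008) + 3(16.00) = 80.052 g/mol.
n(NH4Cl) = 72.709 / 53.492 = 1.3592 mol.
Step 1 (NH4Cl:NH3 = 1:1): theoretical n(NH3) = 1.3592 mol; at 61.21% yield, n(NH3) = 0.83199 mol.
Step 2 (NH3:NH4NO3 = 1:1): theoretical n(NH4NO3) = 0.83199 mol, so theoretical mass = 0.83199 × 80.052 = 66.603 g.
At 75.96% yield, actual mass of NH4NO3 = 66.603 × 0.7596 = 50.591 g.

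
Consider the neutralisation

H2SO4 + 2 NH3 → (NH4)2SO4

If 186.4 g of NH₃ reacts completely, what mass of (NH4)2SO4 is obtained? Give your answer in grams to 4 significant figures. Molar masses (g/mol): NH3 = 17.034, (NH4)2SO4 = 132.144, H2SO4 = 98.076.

723.0 g

n(NH3) = 186.40 g / 17.034 g/mol = 10.943 mol.
From the equation the NH3:(NH4)2SO4 mole ratio is 2:1, so n((NH4)2SO4) = 10.943 × 1/2 = 5.4714 mol.
Mass of (NH4)2SO4 = 5.4714 mol × 132.144 g/mol = 723.01 g.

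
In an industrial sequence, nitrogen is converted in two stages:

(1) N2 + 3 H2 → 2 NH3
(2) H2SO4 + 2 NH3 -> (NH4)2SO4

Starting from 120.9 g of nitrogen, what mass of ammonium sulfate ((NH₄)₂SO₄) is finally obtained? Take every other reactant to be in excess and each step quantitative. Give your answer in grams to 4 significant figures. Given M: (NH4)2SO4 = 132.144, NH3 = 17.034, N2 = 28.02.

570.2 g

n(N2) = 120.90 / 28.02 = 4.3148 mol.
Step 1 gives a 1:2 ratio of N2 to NH3, so n(NH3) = 8.6296 mol.
In step 2 the NH3:(NH4)2SO4 ratio is 2:1, so n((NH4)2SO4) = 4.3148 mol.
Mass of (NH4)2SO4 = 4.3148 × 132.144 = 570.17 g.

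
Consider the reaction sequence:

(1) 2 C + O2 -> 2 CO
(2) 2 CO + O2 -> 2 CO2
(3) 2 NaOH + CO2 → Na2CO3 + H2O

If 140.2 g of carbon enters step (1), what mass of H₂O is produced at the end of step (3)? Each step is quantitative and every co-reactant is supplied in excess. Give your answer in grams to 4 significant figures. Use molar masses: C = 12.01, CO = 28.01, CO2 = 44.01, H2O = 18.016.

n(C) = 140.2 / 12.01 = 11.674 mol.
Reaction (1): C→CO ratio 2:2 ⇒ n(CO) = 11.674 mol.
Reaction (2): CO→CO2 ratio 2:2 ⇒ n(CO2) = 11.674 mol.
Reaction (3): CO2→H2O ratio 1:1 ⇒ n(H2O) = 11.674 mol.
Mass of H2O = 11.674 × 18.016 = 210.31 g.

210.3 g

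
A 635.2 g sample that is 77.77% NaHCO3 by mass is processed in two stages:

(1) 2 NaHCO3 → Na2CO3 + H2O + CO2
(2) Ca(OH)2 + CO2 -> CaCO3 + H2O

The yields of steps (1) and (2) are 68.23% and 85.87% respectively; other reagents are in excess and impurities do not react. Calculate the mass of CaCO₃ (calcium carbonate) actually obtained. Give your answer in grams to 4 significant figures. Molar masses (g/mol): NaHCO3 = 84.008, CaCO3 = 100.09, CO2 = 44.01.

172.4 g

Pure NaHCO3 = 635.2 × 0.7777 = 494.00 g.
n(NaHCO3) = 494.00 / 84.008 = 5.8803 mol.
Step 1 (NaHCO3:CO2 = 2:1): theoretical n(CO2) = 2.9402 mol; at 68.23% yield, n(CO2) = 2.0061 mol.
Step 2 (CO2:CaCO3 = 1:1): theoretical n(CaCO3) = 2.0061 mol, so theoretical mass = 2.0061 × 100.09 = 200.79 g.
At 85.87% yield, actual mass of CaCO3 = 200.79 × 0.8587 = 172.42 g.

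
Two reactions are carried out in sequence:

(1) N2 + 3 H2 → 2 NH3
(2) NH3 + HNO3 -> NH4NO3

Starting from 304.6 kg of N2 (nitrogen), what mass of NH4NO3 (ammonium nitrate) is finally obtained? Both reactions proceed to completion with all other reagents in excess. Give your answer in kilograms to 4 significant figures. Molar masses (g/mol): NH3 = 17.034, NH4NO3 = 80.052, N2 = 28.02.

1740 kg

304.6 kg = 304600 g.
n(N2) = 304600 / 28.02 = 10871 mol.
Step 1 gives a 1:2 ratio of N2 to NH3, so n(NH3) = 21742 mol.
In step 2 the NH3:NH4NO3 ratio is 1:1, so n(NH4NO3) = 21742 mol.
Mass of NH4NO3 = 21742 × 80.052 = 1.7405 × 10^6 g = 1740 kg.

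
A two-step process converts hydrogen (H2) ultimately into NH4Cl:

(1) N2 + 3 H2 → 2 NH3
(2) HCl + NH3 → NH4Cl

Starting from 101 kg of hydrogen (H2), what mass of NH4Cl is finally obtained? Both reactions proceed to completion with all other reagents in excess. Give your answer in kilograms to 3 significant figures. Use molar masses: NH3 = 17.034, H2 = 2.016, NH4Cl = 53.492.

101 kg = 101000 g.
n(H2) = 101000 / 2.016 = 50100 mol.
Step 1 gives a 3:2 ratio of H2 to NH3, so n(NH3) = 33400 mol.
In step 2 the NH3:NH4Cl ratio is 1:1, so n(NH4Cl) = 33400 mol.
Mass of NH4Cl = 33400 × 53.492 = 1.787 × 10^6 g = 1790 kg.

1790 kg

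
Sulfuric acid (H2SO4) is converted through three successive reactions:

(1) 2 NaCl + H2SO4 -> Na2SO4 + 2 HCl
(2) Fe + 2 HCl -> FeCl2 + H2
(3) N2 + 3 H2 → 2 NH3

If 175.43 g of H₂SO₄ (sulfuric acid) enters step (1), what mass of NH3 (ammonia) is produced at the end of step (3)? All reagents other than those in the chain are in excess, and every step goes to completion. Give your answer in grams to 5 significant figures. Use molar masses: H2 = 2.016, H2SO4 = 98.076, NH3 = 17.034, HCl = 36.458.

n(H2SO4) = 175.43 / 98.076 = 1.78871 mol.
Reaction (1): H2SO4→HCl ratio 1:2 ⇒ n(HCl) = 3.57743 mol.
Reaction (2): HCl→H2 ratio 2:1 ⇒ n(H2) = 1.78871 mol.
Reaction (3): H2→NH3 ratio 3:2 ⇒ n(NH3) = 1.19248 mol.
Mass of NH3 = 1.19248 × 17.034 = 20.3126 g.

20.313 g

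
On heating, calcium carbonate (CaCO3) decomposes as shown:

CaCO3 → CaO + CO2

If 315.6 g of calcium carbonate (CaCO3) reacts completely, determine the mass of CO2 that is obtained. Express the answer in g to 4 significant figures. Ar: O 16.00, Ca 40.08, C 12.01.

138.8 g

M(CaCO3) = 40.08 + 12.01 + 3(16.00) = 100.09 g/mol.
M(CO2) = 12.01 + 2(16.00) = 44.01 g/mol.
n(CaCO3) = 315.60 g / 100.09 g/mol = 3.1532 mol.
From the equation the CaCO3:CO2 mole ratio is 1:1, so n(CO2) = 3.1532 × 1/1 = 3.1532 mol.
Mass of CO2 = 3.1532 mol × 44.01 g/mol = 138.77 g.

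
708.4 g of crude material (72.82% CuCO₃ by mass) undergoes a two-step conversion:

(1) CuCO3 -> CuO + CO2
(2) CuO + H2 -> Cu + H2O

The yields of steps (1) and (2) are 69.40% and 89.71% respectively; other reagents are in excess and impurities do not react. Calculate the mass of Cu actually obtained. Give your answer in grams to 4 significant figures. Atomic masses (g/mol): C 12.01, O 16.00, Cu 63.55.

Pure CuCO3 = 708.4 × 0.7282 = 515.86 g.
M(CuCO3) = 63.55 + 12.01 + 3(16.00) = 123.56 g/mol.
M(Cu) = 63.55 g/mol.
n(CuCO3) = 515.86 / 123.56 = 4.1750 mol.
Step 1 (CuCO3:CuO = 1:1): theoretical n(CuO) = 4.1750 mol; at 69.40% yield, n(CuO) = 2.8974 mol.
Step 2 (CuO:Cu = 1:1): theoretical n(Cu) = 2.8974 mol, so theoretical mass = 2.8974 × 63.55 = 184.13 g.
At 89.71% yield, actual mass of Cu = 184.13 × 0.8971 = 165.18 g.

165.2 g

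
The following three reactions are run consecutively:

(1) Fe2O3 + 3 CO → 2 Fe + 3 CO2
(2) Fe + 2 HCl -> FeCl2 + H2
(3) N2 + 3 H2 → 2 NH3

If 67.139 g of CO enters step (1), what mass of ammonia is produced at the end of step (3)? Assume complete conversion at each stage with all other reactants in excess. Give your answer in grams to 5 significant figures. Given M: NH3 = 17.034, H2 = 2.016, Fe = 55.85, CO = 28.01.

18.147 g

n(CO) = 67.139 / 28.01 = 2.39697 mol.
Reaction (1): CO→Fe ratio 3:2 ⇒ n(Fe) = 1.59798 mol.
Reaction (2): Fe→H2 ratio 1:1 ⇒ n(H2) = 1.59798 mol.
Reaction (3): H2→NH3 ratio 3:2 ⇒ n(NH3) = 1.06532 mol.
Mass of NH3 = 1.06532 × 17.034 = 18.1466 g.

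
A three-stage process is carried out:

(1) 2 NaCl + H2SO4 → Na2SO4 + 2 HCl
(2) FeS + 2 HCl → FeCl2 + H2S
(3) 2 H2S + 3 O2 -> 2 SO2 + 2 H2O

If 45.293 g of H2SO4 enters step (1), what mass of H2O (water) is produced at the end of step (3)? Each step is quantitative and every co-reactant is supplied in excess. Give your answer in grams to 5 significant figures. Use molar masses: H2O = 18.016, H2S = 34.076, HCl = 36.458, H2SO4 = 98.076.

n(H2SO4) = 45.293 / 98.076 = 0.461815 mol.
Reaction (1): H2SO4→HCl ratio 1:2 ⇒ n(HCl) = 0.923631 mol.
Reaction (2): HCl→H2S ratio 2:1 ⇒ n(H2S) = 0.461815 mol.
Reaction (3): H2S→H2O ratio 2:2 ⇒ n(H2O) = 0.461815 mol.
Mass of H2O = 0.461815 × 18.016 = 8.32006 g.

8.3201 g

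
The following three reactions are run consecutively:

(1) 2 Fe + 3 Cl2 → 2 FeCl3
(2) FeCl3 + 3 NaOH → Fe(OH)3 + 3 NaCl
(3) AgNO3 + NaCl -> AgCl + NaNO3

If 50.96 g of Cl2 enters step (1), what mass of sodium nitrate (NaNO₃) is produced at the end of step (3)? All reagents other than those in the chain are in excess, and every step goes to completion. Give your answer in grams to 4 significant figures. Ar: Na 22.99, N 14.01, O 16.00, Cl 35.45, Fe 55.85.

M(Cl2) = 2(35.45) = 70.90 g/mol.
M(NaNO3) = 22.99 + 14.01 + 3(16.00) = 85.00 g/mol.
n(Cl2) = 50.96 / 70.90 = 0.71876 mol.
Reaction (1): Cl2→FeCl3 ratio 3:2 ⇒ n(FeCl3) = 0.47917 mol.
Reaction (2): FeCl3→NaCl ratio 1:3 ⇒ n(NaCl) = 1.4375 mol.
Reaction (3): NaCl→NaNO3 ratio 1:1 ⇒ n(NaNO3) = 1.4375 mol.
Mass of NaNO3 = 1.4375 × 85.00 = 122.19 g.

122.2 g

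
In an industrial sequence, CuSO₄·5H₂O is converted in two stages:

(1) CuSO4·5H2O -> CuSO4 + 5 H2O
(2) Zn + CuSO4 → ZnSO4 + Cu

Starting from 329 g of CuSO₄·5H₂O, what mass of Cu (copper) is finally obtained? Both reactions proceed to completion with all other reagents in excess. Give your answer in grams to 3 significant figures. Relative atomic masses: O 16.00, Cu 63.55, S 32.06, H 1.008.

83.7 g

M(CuSO4·5H2O) = 63.55 + 32.06 + 9(16.00) + 10(1.008) = 249.69 g/mol.
M(Cu) = 63.55 g/mol.
n(CuSO4·5H2O) = 329.0 / 249.69 = 1.318 mol.
Step 1 gives a 1:1 ratio of CuSO4·5H2O to CuSO4, so n(CuSO4) = 1.318 mol.
In step 2 the CuSO4:Cu ratio is 1:1, so n(Cu) = 1.318 mol.
Mass of Cu = 1.318 × 63.55 = 83.74 g.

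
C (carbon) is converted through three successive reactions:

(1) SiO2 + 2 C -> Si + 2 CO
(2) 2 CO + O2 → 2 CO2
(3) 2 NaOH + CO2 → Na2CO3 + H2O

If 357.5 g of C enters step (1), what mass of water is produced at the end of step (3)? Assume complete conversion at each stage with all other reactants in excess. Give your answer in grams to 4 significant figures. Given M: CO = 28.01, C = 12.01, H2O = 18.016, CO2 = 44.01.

536.3 g

n(C) = 357.5 / 12.01 = 29.767 mol.
Reaction (1): C→CO ratio 2:2 ⇒ n(CO) = 29.767 mol.
Reaction (2): CO→CO2 ratio 2:2 ⇒ n(CO2) = 29.767 mol.
Reaction (3): CO2→H2O ratio 1:1 ⇒ n(H2O) = 29.767 mol.
Mass of H2O = 29.767 × 18.016 = 536.28 g.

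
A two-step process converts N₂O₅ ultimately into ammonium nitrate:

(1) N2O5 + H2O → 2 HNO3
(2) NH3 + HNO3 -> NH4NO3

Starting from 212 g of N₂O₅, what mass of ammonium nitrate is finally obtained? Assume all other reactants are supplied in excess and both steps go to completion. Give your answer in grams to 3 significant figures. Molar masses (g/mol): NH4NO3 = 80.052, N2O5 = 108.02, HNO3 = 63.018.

n(N2O5) = 212.0 / 108.02 = 1.963 mol.
Step 1 gives a 1:2 ratio of N2O5 to HNO3, so n(HNO3) = 3.925 mol.
In step 2 the HNO3:NH4NO3 ratio is 1:1, so n(NH4NO3) = 3.925 mol.
Mass of NH4NO3 = 3.925 × 80.052 = 314.2 g.

314 g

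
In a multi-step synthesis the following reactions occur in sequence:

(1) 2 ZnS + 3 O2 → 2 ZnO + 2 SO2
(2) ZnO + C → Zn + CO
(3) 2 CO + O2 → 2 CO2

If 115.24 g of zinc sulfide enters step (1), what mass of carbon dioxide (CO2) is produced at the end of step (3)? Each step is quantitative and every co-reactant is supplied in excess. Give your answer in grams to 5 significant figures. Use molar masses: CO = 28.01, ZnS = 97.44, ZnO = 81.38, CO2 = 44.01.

52.050 g

n(ZnS) = 115.24 / 97.44 = 1.18268 mol.
Reaction (1): ZnS→ZnO ratio 2:2 ⇒ n(ZnO) = 1.18268 mol.
Reaction (2): ZnO→CO ratio 1:1 ⇒ n(CO) = 1.18268 mol.
Reaction (3): CO→CO2 ratio 2:2 ⇒ n(CO2) = 1.18268 mol.
Mass of CO2 = 1.18268 × 44.01 = 52.0496 g.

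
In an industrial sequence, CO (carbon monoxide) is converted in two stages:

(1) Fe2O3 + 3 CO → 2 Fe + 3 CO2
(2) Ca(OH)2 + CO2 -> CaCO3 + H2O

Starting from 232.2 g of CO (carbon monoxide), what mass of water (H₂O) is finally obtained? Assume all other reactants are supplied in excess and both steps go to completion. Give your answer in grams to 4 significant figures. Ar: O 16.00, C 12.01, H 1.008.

149.4 g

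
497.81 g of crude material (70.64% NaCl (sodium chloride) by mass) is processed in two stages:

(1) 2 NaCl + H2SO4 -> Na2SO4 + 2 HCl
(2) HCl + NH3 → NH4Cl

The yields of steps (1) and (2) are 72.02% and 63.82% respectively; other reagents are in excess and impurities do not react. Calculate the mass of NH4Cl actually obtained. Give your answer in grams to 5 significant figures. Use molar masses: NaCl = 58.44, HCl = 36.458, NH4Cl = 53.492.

Pure NaCl = 497.81 × 0.7064 = 351.653 g.
n(NaCl) = 351.653 / 58.44 = 6.01733 mol.
Step 1 (NaCl:HCl = 2:2): theoretical n(HCl) = 6.01733 mol; at 72.02% yield, n(HCl) = 4.33368 mol.
Step 2 (HCl:NH4Cl = 1:1): theoretical n(NH4Cl) = 4.33368 mol, so theoretical mass = 4.33368 × 53.492 = 231.817 g.
At 63.82% yield, actual mass of NH4Cl = 231.817 × 0.6382 = 147.946 g.

147.95 g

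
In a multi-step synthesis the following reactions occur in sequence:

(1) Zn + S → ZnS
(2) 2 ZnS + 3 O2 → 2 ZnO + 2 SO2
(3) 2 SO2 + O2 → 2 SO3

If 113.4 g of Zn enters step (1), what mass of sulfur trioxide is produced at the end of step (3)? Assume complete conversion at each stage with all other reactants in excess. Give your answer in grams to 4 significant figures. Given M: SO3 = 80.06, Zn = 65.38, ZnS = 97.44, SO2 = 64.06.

138.9 g

n(Zn) = 113.4 / 65.38 = 1.7345 mol.
Reaction (1): Zn→ZnS ratio 1:1 ⇒ n(ZnS) = 1.7345 mol.
Reaction (2): ZnS→SO2 ratio 2:2 ⇒ n(SO2) = 1.7345 mol.
Reaction (3): SO2→SO3 ratio 2:2 ⇒ n(SO3) = 1.7345 mol.
Mass of SO3 = 1.7345 × 80.06 = 138.86 g.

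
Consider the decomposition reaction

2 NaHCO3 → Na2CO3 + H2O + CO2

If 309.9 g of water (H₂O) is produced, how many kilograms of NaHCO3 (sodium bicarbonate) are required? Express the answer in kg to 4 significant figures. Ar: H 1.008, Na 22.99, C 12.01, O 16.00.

2.890 kg

M(H2O) = 2(1.008) + 16.00 = 18.016 g/mol.
M(NaHCO3) = 22.99 + 1.008 + 12.01 + 3(16.00) = 84.008 g/mol.
n(H2O) = 309.90 g / 18.016 g/mol = 17.201 mol.
From the equation the H2O:NaHCO3 mole ratio is 1:2, so n(NaHCO3) = 17.201 × 2/1 = 34.403 mol.
Mass of NaHCO3 = 34.403 mol × 84.008 g/mol = 2890.1 g.
Converting to kg: 2890.1 g = 2.890 kg.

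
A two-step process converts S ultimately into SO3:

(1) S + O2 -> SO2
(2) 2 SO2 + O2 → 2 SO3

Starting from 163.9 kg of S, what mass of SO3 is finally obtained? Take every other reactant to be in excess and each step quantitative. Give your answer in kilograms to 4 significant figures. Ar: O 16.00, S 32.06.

409.3 kg

M(S) = 32.06 g/mol.
M(SO3) = 32.06 + 3(16.00) = 80.06 g/mol.
163.9 kg = 163900 g.
n(S) = 163900 / 32.06 = 5112.3 mol.
Step 1 gives a 1:1 ratio of S to SO2, so n(SO2) = 5112.3 mol.
In step 2 the SO2:SO3 ratio is 2:2, so n(SO3) = 5112.3 mol.
Mass of SO3 = 5112.3 × 80.06 = 409290 g = 409.3 kg.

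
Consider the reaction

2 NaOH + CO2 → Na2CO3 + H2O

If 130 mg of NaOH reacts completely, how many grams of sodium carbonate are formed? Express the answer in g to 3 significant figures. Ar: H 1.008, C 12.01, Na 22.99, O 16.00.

M(NaOH) = 22.99 + 16.00 + 1.008 = 39.998 g/mol.
M(Na2CO3) = 2(22.99) + 12.01 + 3(16.00) = 105.99 g/mol.
Convert: 130 mg = 0.1300 g.
n(NaOH) = 0.1300 g / 39.998 g/mol = 0.003250 mol.
From the equation the NaOH:Na2CO3 mole ratio is 2:1, so n(Na2CO3) = 0.003250 × 1/2 = 0.001625 mol.
Mass of Na2CO3 = 0.001625 mol × 105.99 g/mol = 0.1722 g.

0.172 g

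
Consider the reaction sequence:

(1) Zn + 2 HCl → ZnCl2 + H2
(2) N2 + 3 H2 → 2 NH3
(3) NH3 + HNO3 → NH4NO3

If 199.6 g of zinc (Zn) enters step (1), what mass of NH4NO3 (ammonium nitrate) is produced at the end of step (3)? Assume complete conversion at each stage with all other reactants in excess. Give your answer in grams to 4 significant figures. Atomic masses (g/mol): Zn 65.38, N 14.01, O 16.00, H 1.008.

M(Zn) = 65.38 g/mol.
M(NH4NO3) = 2(14.01) + 4(1.008) + 3(16.00) = 80.052 g/mol.
n(Zn) = 199.6 / 65.38 = 3.0529 mol.
Reaction (1): Zn→H2 ratio 1:1 ⇒ n(H2) = 3.0529 mol.
Reaction (2): H2→NH3 ratio 3:2 ⇒ n(NH3) = 2.0353 mol.
Reaction (3): NH3→NH4NO3 ratio 1:1 ⇒ n(NH4NO3) = 2.0353 mol.
Mass of NH4NO3 = 2.0353 × 80.052 = 162.93 g.

162.9 g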